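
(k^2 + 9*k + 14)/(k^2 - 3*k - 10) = (k + 7)/(k - 5)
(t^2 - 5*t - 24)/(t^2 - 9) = (t - 8)/(t - 3)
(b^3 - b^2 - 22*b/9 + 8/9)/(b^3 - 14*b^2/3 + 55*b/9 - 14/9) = (3*b + 4)/(3*b - 7)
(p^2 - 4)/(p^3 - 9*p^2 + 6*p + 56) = (p - 2)/(p^2 - 11*p + 28)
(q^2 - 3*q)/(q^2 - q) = (q - 3)/(q - 1)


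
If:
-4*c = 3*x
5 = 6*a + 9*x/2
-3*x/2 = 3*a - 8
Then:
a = 19/3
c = 11/2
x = -22/3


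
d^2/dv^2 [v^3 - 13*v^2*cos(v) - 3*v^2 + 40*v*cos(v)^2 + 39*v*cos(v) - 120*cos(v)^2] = 13*v^2*cos(v) + 52*v*sin(v) - 39*v*cos(v) - 80*v*cos(2*v) + 6*v - 78*sin(v) - 80*sin(2*v) - 26*cos(v) + 240*cos(2*v) - 6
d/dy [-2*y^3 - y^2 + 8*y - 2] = -6*y^2 - 2*y + 8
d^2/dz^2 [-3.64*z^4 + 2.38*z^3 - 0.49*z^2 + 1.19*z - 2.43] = -43.68*z^2 + 14.28*z - 0.98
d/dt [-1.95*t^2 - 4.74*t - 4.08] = -3.9*t - 4.74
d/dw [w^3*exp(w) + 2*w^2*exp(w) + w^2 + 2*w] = w^3*exp(w) + 5*w^2*exp(w) + 4*w*exp(w) + 2*w + 2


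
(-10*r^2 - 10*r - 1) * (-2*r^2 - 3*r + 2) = 20*r^4 + 50*r^3 + 12*r^2 - 17*r - 2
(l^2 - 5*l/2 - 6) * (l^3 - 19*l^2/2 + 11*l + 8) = l^5 - 12*l^4 + 115*l^3/4 + 75*l^2/2 - 86*l - 48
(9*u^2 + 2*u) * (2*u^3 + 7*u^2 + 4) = 18*u^5 + 67*u^4 + 14*u^3 + 36*u^2 + 8*u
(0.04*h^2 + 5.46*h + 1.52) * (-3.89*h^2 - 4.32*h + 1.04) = -0.1556*h^4 - 21.4122*h^3 - 29.4584*h^2 - 0.888000000000001*h + 1.5808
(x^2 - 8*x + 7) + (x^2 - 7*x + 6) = 2*x^2 - 15*x + 13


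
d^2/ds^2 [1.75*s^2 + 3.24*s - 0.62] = 3.50000000000000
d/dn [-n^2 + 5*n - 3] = 5 - 2*n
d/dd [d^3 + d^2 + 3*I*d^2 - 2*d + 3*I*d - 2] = 3*d^2 + d*(2 + 6*I) - 2 + 3*I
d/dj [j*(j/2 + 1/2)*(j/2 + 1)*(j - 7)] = j^3 - 3*j^2 - 19*j/2 - 7/2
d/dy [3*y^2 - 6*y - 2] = 6*y - 6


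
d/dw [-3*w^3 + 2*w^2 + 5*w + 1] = -9*w^2 + 4*w + 5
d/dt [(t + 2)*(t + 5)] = 2*t + 7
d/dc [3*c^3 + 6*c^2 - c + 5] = 9*c^2 + 12*c - 1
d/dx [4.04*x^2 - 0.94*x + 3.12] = 8.08*x - 0.94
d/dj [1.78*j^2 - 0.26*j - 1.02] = 3.56*j - 0.26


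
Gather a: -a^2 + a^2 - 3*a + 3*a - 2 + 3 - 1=0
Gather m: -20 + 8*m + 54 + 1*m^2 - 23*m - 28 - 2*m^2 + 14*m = -m^2 - m + 6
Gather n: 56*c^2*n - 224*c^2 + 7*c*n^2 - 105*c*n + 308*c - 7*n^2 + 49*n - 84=-224*c^2 + 308*c + n^2*(7*c - 7) + n*(56*c^2 - 105*c + 49) - 84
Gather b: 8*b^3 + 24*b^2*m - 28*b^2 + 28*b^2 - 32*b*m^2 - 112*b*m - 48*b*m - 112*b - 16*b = 8*b^3 + 24*b^2*m + b*(-32*m^2 - 160*m - 128)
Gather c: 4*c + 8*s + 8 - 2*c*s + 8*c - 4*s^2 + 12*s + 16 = c*(12 - 2*s) - 4*s^2 + 20*s + 24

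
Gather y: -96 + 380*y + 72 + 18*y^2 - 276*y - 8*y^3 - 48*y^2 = -8*y^3 - 30*y^2 + 104*y - 24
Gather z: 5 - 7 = -2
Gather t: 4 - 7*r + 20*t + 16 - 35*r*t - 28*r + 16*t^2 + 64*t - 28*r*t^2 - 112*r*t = -35*r + t^2*(16 - 28*r) + t*(84 - 147*r) + 20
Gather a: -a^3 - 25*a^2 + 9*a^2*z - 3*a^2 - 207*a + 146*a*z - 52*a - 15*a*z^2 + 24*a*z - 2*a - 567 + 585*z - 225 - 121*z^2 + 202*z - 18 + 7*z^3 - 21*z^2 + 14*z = -a^3 + a^2*(9*z - 28) + a*(-15*z^2 + 170*z - 261) + 7*z^3 - 142*z^2 + 801*z - 810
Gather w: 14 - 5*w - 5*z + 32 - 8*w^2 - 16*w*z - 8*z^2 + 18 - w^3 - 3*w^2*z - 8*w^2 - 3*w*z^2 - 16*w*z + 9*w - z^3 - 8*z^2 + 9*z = -w^3 + w^2*(-3*z - 16) + w*(-3*z^2 - 32*z + 4) - z^3 - 16*z^2 + 4*z + 64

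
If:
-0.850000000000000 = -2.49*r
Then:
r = 0.34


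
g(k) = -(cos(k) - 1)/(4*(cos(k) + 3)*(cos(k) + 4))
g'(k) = -(cos(k) - 1)*sin(k)/(4*(cos(k) + 3)*(cos(k) + 4)^2) - (cos(k) - 1)*sin(k)/(4*(cos(k) + 3)^2*(cos(k) + 4)) + sin(k)/(4*(cos(k) + 3)*(cos(k) + 4))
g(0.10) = 0.00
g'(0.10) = 0.00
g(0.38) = 0.00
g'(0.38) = 0.00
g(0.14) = 0.00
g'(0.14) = 0.00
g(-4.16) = 0.04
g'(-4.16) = 0.05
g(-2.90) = 0.08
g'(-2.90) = -0.03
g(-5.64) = 0.00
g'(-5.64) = 0.01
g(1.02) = 0.01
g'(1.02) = 0.02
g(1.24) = 0.01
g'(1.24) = 0.02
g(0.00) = 0.00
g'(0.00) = 0.00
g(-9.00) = 0.07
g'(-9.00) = -0.04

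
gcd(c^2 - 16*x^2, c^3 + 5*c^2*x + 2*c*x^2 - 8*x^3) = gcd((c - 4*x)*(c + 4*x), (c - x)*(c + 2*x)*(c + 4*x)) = c + 4*x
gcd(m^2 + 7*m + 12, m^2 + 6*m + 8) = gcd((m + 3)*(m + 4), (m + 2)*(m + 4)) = m + 4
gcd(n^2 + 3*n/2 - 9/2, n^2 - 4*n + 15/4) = n - 3/2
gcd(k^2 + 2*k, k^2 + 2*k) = k^2 + 2*k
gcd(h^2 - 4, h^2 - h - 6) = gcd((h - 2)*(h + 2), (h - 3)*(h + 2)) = h + 2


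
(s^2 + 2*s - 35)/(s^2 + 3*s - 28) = (s - 5)/(s - 4)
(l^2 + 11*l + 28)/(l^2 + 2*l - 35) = (l + 4)/(l - 5)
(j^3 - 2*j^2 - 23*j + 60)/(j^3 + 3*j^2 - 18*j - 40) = (j - 3)/(j + 2)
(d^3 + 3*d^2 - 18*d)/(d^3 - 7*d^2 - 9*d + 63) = d*(d + 6)/(d^2 - 4*d - 21)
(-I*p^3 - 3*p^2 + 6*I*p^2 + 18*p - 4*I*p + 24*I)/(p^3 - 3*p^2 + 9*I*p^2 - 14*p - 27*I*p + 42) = (-I*p^3 + p^2*(-3 + 6*I) + p*(18 - 4*I) + 24*I)/(p^3 + p^2*(-3 + 9*I) + p*(-14 - 27*I) + 42)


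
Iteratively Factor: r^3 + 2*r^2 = (r)*(r^2 + 2*r) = r*(r + 2)*(r)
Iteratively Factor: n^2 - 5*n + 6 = (n - 2)*(n - 3)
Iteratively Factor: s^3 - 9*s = (s + 3)*(s^2 - 3*s) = (s - 3)*(s + 3)*(s)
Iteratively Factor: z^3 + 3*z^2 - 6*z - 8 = (z + 1)*(z^2 + 2*z - 8) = (z + 1)*(z + 4)*(z - 2)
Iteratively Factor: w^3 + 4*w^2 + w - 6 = (w + 2)*(w^2 + 2*w - 3) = (w - 1)*(w + 2)*(w + 3)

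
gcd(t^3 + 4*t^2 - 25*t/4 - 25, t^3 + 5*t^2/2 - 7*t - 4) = t + 4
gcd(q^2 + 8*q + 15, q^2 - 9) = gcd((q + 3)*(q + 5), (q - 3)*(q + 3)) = q + 3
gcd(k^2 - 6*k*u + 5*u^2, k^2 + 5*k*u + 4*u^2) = 1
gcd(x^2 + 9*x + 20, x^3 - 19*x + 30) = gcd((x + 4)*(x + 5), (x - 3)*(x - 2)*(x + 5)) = x + 5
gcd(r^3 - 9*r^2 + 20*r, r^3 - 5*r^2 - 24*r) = r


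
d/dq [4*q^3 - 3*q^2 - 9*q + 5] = 12*q^2 - 6*q - 9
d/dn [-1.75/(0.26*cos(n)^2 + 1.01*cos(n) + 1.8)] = -(0.91*cos(n) + 1.7675)*sin(n)/(0.26*cos(n)^2 + 1.01*cos(n) + 1.8)^2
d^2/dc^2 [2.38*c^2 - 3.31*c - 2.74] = 4.76000000000000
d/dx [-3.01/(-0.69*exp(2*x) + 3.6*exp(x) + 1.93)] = (10.836 - 4.1538*exp(x))*exp(x)/(-0.69*exp(2*x) + 3.6*exp(x) + 1.93)^2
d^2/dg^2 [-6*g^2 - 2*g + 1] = -12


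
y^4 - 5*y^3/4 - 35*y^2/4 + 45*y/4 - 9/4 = (y - 3)*(y - 1)*(y - 1/4)*(y + 3)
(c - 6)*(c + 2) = c^2 - 4*c - 12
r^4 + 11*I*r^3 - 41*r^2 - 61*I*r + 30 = (r + I)*(r + 2*I)*(r + 3*I)*(r + 5*I)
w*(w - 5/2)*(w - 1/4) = w^3 - 11*w^2/4 + 5*w/8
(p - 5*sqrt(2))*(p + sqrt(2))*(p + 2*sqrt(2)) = p^3 - 2*sqrt(2)*p^2 - 26*p - 20*sqrt(2)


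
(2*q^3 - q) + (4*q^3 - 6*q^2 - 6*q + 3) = 6*q^3 - 6*q^2 - 7*q + 3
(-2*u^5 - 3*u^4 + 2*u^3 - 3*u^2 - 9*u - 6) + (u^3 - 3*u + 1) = -2*u^5 - 3*u^4 + 3*u^3 - 3*u^2 - 12*u - 5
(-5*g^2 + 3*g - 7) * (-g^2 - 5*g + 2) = 5*g^4 + 22*g^3 - 18*g^2 + 41*g - 14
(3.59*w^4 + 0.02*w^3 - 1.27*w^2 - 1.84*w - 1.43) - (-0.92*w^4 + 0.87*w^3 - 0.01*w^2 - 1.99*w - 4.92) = 4.51*w^4 - 0.85*w^3 - 1.26*w^2 + 0.15*w + 3.49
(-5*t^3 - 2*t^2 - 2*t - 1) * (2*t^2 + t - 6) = -10*t^5 - 9*t^4 + 24*t^3 + 8*t^2 + 11*t + 6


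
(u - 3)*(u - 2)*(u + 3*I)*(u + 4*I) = u^4 - 5*u^3 + 7*I*u^3 - 6*u^2 - 35*I*u^2 + 60*u + 42*I*u - 72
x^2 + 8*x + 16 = (x + 4)^2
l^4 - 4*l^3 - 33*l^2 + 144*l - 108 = (l - 6)*(l - 3)*(l - 1)*(l + 6)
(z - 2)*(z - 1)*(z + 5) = z^3 + 2*z^2 - 13*z + 10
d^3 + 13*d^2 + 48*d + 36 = (d + 1)*(d + 6)^2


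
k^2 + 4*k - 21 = (k - 3)*(k + 7)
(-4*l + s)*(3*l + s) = -12*l^2 - l*s + s^2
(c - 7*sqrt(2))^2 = c^2 - 14*sqrt(2)*c + 98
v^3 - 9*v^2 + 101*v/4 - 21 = (v - 4)*(v - 7/2)*(v - 3/2)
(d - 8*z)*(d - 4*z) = d^2 - 12*d*z + 32*z^2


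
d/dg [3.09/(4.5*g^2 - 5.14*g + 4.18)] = (15.8826 - 27.81*g)/(4.5*g^2 - 5.14*g + 4.18)^2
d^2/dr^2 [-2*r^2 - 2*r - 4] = -4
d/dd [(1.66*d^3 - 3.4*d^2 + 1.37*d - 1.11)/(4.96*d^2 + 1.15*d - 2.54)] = (8.2336*d^4 + 3.818*d^3 - 23.3544*d^2 + 28.2832*d - 2.2033)/(24.6016*d^4 + 11.408*d^3 - 23.8743*d^2 - 5.842*d + 6.4516)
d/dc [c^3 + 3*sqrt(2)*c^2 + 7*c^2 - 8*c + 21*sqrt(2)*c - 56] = 3*c^2 + 6*sqrt(2)*c + 14*c - 8 + 21*sqrt(2)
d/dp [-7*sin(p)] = -7*cos(p)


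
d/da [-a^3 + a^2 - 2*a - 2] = -3*a^2 + 2*a - 2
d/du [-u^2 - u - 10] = -2*u - 1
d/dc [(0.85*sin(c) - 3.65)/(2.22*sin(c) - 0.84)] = 7.389*cos(c)/(2.22*sin(c) - 0.84)^2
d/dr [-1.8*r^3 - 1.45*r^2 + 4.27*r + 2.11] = -5.4*r^2 - 2.9*r + 4.27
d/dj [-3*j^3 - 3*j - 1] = -9*j^2 - 3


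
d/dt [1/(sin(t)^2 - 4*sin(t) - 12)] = 2*(2 - sin(t))*cos(t)/((sin(t) - 6)^2*(sin(t) + 2)^2)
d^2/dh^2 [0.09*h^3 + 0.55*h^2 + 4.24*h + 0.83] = 0.54*h + 1.1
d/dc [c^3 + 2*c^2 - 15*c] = 3*c^2 + 4*c - 15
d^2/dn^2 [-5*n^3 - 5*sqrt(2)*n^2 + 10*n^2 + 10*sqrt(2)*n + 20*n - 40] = -30*n - 10*sqrt(2) + 20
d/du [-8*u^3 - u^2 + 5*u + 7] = -24*u^2 - 2*u + 5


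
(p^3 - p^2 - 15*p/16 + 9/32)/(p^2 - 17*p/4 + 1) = (8*p^2 - 6*p - 9)/(8*(p - 4))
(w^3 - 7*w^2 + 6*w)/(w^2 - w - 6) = w*(-w^2 + 7*w - 6)/(-w^2 + w + 6)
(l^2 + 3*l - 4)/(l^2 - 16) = (l - 1)/(l - 4)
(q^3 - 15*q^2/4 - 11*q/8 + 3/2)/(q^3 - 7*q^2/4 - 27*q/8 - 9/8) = (2*q^2 - 9*q + 4)/(2*q^2 - 5*q - 3)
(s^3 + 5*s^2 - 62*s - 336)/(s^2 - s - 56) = s + 6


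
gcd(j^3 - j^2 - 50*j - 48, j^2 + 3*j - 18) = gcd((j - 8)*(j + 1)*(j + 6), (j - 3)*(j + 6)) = j + 6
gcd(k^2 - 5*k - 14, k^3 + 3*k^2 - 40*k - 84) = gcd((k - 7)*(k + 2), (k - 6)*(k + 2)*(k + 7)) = k + 2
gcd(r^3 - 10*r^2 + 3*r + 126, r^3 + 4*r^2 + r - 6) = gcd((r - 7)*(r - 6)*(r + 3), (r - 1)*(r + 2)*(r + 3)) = r + 3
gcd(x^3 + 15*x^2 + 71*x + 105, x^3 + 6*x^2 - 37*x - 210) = x^2 + 12*x + 35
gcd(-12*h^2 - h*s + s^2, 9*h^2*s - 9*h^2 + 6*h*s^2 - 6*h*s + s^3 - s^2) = 3*h + s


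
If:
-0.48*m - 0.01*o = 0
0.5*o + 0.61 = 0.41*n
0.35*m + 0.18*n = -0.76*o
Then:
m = 0.01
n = 1.15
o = -0.28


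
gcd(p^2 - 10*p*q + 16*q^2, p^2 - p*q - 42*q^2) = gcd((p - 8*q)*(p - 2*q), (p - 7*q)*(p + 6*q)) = 1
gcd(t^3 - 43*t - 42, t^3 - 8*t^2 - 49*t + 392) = t - 7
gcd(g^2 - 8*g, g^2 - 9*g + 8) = g - 8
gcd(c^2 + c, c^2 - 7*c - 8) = c + 1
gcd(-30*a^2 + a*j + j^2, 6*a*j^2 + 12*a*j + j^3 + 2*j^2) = 6*a + j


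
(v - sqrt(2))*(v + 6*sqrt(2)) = v^2 + 5*sqrt(2)*v - 12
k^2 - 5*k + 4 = (k - 4)*(k - 1)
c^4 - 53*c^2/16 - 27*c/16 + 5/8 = (c - 2)*(c - 1/4)*(c + 1)*(c + 5/4)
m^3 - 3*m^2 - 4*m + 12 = (m - 3)*(m - 2)*(m + 2)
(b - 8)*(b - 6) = b^2 - 14*b + 48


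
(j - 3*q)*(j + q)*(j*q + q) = j^3*q - 2*j^2*q^2 + j^2*q - 3*j*q^3 - 2*j*q^2 - 3*q^3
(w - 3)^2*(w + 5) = w^3 - w^2 - 21*w + 45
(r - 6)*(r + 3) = r^2 - 3*r - 18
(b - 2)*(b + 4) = b^2 + 2*b - 8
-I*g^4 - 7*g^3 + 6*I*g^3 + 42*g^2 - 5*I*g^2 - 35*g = g*(g - 5)*(g - 7*I)*(-I*g + I)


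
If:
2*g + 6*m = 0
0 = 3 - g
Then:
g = 3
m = -1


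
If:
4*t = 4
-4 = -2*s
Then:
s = 2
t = 1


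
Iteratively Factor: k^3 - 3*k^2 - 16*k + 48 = (k + 4)*(k^2 - 7*k + 12) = (k - 3)*(k + 4)*(k - 4)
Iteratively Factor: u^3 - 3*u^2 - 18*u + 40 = (u - 2)*(u^2 - u - 20) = (u - 2)*(u + 4)*(u - 5)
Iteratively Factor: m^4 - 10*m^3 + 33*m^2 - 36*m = (m)*(m^3 - 10*m^2 + 33*m - 36) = m*(m - 3)*(m^2 - 7*m + 12) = m*(m - 3)^2*(m - 4)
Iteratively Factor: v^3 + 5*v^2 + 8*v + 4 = (v + 2)*(v^2 + 3*v + 2) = (v + 2)^2*(v + 1)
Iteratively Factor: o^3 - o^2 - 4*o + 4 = (o - 1)*(o^2 - 4) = (o - 1)*(o + 2)*(o - 2)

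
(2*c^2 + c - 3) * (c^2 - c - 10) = 2*c^4 - c^3 - 24*c^2 - 7*c + 30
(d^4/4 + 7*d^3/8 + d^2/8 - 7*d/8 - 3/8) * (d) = d^5/4 + 7*d^4/8 + d^3/8 - 7*d^2/8 - 3*d/8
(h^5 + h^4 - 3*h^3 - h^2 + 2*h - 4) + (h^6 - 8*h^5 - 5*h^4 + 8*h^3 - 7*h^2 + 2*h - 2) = h^6 - 7*h^5 - 4*h^4 + 5*h^3 - 8*h^2 + 4*h - 6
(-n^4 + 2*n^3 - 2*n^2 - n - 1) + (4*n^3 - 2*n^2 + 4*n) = -n^4 + 6*n^3 - 4*n^2 + 3*n - 1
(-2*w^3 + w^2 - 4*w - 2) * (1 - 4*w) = 8*w^4 - 6*w^3 + 17*w^2 + 4*w - 2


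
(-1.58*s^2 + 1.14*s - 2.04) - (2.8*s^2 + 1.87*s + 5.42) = -4.38*s^2 - 0.73*s - 7.46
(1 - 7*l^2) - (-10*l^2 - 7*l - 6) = 3*l^2 + 7*l + 7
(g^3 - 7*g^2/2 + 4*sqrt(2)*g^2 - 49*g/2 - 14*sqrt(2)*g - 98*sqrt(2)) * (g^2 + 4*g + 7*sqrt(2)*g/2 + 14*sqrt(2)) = g^5 + g^4/2 + 15*sqrt(2)*g^4/2 - 21*g^3/2 + 15*sqrt(2)*g^3/4 - 1155*sqrt(2)*g^2/4 - 84*g^2 - 1078*g - 735*sqrt(2)*g - 2744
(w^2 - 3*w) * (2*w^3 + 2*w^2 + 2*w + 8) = 2*w^5 - 4*w^4 - 4*w^3 + 2*w^2 - 24*w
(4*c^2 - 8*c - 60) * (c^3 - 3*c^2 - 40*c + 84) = 4*c^5 - 20*c^4 - 196*c^3 + 836*c^2 + 1728*c - 5040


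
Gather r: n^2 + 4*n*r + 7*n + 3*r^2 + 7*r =n^2 + 7*n + 3*r^2 + r*(4*n + 7)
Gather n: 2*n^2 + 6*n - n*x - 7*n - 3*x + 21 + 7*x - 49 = 2*n^2 + n*(-x - 1) + 4*x - 28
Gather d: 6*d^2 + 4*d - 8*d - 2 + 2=6*d^2 - 4*d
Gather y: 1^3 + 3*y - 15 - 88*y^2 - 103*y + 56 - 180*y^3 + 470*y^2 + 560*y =-180*y^3 + 382*y^2 + 460*y + 42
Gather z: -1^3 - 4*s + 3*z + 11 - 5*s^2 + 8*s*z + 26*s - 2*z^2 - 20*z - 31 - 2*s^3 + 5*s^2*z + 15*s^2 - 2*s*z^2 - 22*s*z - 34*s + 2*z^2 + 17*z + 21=-2*s^3 + 10*s^2 - 2*s*z^2 - 12*s + z*(5*s^2 - 14*s)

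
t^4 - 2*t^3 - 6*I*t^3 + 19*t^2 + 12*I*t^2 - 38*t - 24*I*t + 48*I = (t - 2)*(t - 8*I)*(t - I)*(t + 3*I)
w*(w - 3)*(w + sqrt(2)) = w^3 - 3*w^2 + sqrt(2)*w^2 - 3*sqrt(2)*w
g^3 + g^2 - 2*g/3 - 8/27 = (g - 2/3)*(g + 1/3)*(g + 4/3)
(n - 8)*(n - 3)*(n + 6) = n^3 - 5*n^2 - 42*n + 144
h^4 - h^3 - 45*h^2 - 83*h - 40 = (h - 8)*(h + 1)^2*(h + 5)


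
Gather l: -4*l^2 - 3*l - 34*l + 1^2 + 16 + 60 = -4*l^2 - 37*l + 77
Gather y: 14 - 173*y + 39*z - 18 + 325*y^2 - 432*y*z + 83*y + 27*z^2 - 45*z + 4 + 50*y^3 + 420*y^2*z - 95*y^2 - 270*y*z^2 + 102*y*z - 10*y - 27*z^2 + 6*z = 50*y^3 + y^2*(420*z + 230) + y*(-270*z^2 - 330*z - 100)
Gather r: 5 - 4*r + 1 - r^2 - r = -r^2 - 5*r + 6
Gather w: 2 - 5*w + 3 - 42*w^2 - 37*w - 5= -42*w^2 - 42*w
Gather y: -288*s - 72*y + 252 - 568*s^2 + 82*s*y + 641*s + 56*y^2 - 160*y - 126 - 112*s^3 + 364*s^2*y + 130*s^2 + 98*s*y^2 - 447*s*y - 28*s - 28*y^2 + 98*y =-112*s^3 - 438*s^2 + 325*s + y^2*(98*s + 28) + y*(364*s^2 - 365*s - 134) + 126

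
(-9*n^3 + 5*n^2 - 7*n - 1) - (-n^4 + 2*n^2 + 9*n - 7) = n^4 - 9*n^3 + 3*n^2 - 16*n + 6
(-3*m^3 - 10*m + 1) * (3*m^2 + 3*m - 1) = -9*m^5 - 9*m^4 - 27*m^3 - 27*m^2 + 13*m - 1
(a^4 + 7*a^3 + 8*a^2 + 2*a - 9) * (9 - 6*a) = -6*a^5 - 33*a^4 + 15*a^3 + 60*a^2 + 72*a - 81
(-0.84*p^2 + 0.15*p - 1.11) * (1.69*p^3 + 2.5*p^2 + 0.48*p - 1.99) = -1.4196*p^5 - 1.8465*p^4 - 1.9041*p^3 - 1.0314*p^2 - 0.8313*p + 2.2089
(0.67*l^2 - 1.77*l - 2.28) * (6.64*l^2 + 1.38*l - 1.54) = 4.4488*l^4 - 10.8282*l^3 - 18.6136*l^2 - 0.420599999999999*l + 3.5112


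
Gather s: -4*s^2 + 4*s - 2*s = -4*s^2 + 2*s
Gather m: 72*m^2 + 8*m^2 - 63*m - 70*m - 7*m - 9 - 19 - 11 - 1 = 80*m^2 - 140*m - 40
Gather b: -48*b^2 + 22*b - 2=-48*b^2 + 22*b - 2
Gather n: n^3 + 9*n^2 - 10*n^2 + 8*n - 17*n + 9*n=n^3 - n^2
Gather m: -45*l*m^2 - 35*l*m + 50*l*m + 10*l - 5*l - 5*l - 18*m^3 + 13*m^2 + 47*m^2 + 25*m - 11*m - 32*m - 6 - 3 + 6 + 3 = -18*m^3 + m^2*(60 - 45*l) + m*(15*l - 18)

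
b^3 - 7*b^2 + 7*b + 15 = (b - 5)*(b - 3)*(b + 1)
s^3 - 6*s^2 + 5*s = s*(s - 5)*(s - 1)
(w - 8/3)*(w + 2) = w^2 - 2*w/3 - 16/3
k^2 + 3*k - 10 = (k - 2)*(k + 5)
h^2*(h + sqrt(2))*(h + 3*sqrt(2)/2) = h^4 + 5*sqrt(2)*h^3/2 + 3*h^2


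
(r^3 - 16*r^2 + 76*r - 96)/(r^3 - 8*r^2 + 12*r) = (r - 8)/r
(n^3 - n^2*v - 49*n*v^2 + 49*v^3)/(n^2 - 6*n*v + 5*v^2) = (-n^2 + 49*v^2)/(-n + 5*v)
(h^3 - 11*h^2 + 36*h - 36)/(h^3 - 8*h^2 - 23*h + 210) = (h^2 - 5*h + 6)/(h^2 - 2*h - 35)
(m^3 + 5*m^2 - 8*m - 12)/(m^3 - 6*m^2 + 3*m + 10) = (m + 6)/(m - 5)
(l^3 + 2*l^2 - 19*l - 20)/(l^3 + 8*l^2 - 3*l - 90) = (l^2 - 3*l - 4)/(l^2 + 3*l - 18)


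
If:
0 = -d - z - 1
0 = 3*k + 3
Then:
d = -z - 1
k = -1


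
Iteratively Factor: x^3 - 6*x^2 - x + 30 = (x - 3)*(x^2 - 3*x - 10) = (x - 3)*(x + 2)*(x - 5)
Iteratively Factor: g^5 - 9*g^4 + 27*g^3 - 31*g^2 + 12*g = (g)*(g^4 - 9*g^3 + 27*g^2 - 31*g + 12) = g*(g - 3)*(g^3 - 6*g^2 + 9*g - 4) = g*(g - 3)*(g - 1)*(g^2 - 5*g + 4) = g*(g - 3)*(g - 1)^2*(g - 4)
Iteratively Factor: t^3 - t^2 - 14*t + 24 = (t - 2)*(t^2 + t - 12) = (t - 3)*(t - 2)*(t + 4)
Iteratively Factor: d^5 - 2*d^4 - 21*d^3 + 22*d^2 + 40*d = (d - 5)*(d^4 + 3*d^3 - 6*d^2 - 8*d) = (d - 5)*(d + 4)*(d^3 - d^2 - 2*d) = d*(d - 5)*(d + 4)*(d^2 - d - 2) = d*(d - 5)*(d - 2)*(d + 4)*(d + 1)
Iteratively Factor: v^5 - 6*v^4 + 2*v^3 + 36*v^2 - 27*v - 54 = (v - 3)*(v^4 - 3*v^3 - 7*v^2 + 15*v + 18) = (v - 3)^2*(v^3 - 7*v - 6) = (v - 3)^3*(v^2 + 3*v + 2) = (v - 3)^3*(v + 2)*(v + 1)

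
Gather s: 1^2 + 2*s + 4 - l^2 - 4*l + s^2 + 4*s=-l^2 - 4*l + s^2 + 6*s + 5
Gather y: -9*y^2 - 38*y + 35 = -9*y^2 - 38*y + 35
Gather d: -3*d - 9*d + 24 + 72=96 - 12*d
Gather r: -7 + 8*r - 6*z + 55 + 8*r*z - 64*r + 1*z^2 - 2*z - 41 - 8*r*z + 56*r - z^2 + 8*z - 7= 0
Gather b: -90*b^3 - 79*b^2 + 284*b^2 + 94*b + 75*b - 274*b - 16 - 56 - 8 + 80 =-90*b^3 + 205*b^2 - 105*b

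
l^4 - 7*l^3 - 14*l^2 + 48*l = l*(l - 8)*(l - 2)*(l + 3)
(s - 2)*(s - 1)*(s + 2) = s^3 - s^2 - 4*s + 4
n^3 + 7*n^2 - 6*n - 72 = (n - 3)*(n + 4)*(n + 6)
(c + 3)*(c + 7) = c^2 + 10*c + 21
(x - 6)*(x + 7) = x^2 + x - 42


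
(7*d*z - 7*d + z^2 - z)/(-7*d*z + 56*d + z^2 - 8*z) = (-7*d*z + 7*d - z^2 + z)/(7*d*z - 56*d - z^2 + 8*z)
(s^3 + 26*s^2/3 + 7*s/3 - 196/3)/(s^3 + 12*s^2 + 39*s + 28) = (s - 7/3)/(s + 1)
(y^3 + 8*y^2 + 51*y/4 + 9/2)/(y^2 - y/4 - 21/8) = 2*(2*y^2 + 13*y + 6)/(4*y - 7)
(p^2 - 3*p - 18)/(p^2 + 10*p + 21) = (p - 6)/(p + 7)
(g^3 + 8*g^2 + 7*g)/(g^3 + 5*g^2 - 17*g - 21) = g/(g - 3)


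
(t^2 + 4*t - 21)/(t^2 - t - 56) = (t - 3)/(t - 8)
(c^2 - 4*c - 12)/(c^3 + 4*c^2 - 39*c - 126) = (c + 2)/(c^2 + 10*c + 21)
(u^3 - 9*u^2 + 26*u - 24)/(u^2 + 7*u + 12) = (u^3 - 9*u^2 + 26*u - 24)/(u^2 + 7*u + 12)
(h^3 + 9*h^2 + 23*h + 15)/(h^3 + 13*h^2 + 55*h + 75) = (h + 1)/(h + 5)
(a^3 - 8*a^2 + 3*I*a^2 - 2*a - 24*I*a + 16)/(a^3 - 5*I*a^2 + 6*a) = (a^2 + 2*a*(-4 + I) - 16*I)/(a*(a - 6*I))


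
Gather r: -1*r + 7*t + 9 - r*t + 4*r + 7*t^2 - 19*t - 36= r*(3 - t) + 7*t^2 - 12*t - 27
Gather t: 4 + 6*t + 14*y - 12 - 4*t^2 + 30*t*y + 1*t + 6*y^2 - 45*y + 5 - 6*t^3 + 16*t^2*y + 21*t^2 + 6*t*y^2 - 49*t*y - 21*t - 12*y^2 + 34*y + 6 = -6*t^3 + t^2*(16*y + 17) + t*(6*y^2 - 19*y - 14) - 6*y^2 + 3*y + 3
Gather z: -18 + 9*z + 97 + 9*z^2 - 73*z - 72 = 9*z^2 - 64*z + 7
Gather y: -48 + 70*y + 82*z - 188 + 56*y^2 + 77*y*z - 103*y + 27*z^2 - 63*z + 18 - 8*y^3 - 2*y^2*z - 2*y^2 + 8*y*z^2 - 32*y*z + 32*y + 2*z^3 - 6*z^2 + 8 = -8*y^3 + y^2*(54 - 2*z) + y*(8*z^2 + 45*z - 1) + 2*z^3 + 21*z^2 + 19*z - 210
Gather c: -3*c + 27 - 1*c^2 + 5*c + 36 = -c^2 + 2*c + 63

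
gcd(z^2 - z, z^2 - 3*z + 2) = z - 1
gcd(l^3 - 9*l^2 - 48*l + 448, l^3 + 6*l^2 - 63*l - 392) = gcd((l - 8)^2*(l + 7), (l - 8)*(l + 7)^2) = l^2 - l - 56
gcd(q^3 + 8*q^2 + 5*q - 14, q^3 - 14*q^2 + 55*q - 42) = q - 1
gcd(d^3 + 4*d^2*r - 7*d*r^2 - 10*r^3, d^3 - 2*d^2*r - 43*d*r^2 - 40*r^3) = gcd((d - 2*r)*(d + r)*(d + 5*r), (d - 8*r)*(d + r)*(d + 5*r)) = d^2 + 6*d*r + 5*r^2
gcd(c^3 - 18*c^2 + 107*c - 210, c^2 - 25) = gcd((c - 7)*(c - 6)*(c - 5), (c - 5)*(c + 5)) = c - 5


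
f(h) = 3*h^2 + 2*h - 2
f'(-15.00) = -88.00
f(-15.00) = 643.00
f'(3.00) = 20.00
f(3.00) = 31.00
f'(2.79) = 18.74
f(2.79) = 26.93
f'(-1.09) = -4.54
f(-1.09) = -0.62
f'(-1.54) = -7.24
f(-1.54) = 2.03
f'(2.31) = 15.86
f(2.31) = 18.63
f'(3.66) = 23.96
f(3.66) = 45.51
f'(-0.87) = -3.22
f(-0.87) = -1.47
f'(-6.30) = -35.80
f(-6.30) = 104.47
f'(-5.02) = -28.12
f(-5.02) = 63.56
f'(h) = 6*h + 2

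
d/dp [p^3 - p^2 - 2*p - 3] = 3*p^2 - 2*p - 2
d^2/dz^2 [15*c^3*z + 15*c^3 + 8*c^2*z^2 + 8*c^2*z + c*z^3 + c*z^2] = 2*c*(8*c + 3*z + 1)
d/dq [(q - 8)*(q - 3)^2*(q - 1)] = 4*q^3 - 45*q^2 + 142*q - 129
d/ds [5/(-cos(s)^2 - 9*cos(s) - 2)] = -5*(2*cos(s) + 9)*sin(s)/(cos(s)^2 + 9*cos(s) + 2)^2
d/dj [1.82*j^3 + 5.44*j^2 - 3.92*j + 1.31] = 5.46*j^2 + 10.88*j - 3.92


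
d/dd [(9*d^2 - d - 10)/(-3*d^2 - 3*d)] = -10/(3*d^2)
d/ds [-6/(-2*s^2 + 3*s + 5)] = 6*(3 - 4*s)/(-2*s^2 + 3*s + 5)^2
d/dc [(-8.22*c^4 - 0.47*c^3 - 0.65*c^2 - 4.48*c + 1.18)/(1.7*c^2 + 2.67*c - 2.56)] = (-27.948*c^5 - 66.6412*c^4 + 81.663*c^3 + 9.4901*c^2 - 0.684*c + 8.3182)/(2.89*c^4 + 9.078*c^3 - 1.5751*c^2 - 13.6704*c + 6.5536)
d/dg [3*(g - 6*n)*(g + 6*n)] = 6*g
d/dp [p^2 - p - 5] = 2*p - 1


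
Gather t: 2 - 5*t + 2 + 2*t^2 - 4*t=2*t^2 - 9*t + 4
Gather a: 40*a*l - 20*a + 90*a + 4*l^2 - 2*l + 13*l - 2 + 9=a*(40*l + 70) + 4*l^2 + 11*l + 7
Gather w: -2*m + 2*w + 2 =-2*m + 2*w + 2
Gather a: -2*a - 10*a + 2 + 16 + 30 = 48 - 12*a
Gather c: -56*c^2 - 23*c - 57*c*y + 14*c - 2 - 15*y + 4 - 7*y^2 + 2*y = -56*c^2 + c*(-57*y - 9) - 7*y^2 - 13*y + 2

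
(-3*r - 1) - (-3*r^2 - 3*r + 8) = 3*r^2 - 9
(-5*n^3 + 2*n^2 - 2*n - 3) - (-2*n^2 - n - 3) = -5*n^3 + 4*n^2 - n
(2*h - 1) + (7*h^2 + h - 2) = 7*h^2 + 3*h - 3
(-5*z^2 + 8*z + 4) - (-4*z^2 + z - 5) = -z^2 + 7*z + 9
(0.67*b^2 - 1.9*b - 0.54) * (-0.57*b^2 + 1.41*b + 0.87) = -0.3819*b^4 + 2.0277*b^3 - 1.7883*b^2 - 2.4144*b - 0.4698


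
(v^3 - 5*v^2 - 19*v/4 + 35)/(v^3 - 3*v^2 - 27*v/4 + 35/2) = (v - 4)/(v - 2)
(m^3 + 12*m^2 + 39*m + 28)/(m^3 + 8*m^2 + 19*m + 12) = (m + 7)/(m + 3)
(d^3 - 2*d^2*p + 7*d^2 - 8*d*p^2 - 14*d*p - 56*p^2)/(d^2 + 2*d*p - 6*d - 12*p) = (d^2 - 4*d*p + 7*d - 28*p)/(d - 6)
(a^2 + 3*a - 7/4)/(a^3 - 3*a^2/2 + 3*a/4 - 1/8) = 2*(2*a + 7)/(4*a^2 - 4*a + 1)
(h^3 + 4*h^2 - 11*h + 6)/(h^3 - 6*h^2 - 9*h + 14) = (h^2 + 5*h - 6)/(h^2 - 5*h - 14)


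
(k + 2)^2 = k^2 + 4*k + 4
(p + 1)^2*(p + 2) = p^3 + 4*p^2 + 5*p + 2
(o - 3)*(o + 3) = o^2 - 9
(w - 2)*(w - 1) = w^2 - 3*w + 2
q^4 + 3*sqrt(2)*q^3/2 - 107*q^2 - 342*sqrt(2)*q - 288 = (q - 8*sqrt(2))*(q + sqrt(2)/2)*(q + 3*sqrt(2))*(q + 6*sqrt(2))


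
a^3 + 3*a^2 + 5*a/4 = a*(a + 1/2)*(a + 5/2)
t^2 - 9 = (t - 3)*(t + 3)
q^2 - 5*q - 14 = (q - 7)*(q + 2)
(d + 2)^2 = d^2 + 4*d + 4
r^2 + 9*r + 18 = (r + 3)*(r + 6)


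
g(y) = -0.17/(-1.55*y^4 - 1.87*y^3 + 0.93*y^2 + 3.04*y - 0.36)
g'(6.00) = -0.00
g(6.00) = 0.00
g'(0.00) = 3.99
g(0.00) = 0.47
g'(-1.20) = 0.08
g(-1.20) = 0.06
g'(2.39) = -0.00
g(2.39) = 0.00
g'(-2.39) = 0.01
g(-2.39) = 0.01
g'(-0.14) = 0.78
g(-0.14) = 0.22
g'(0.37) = 0.76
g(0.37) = -0.22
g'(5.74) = -0.00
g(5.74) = 0.00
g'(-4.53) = 0.00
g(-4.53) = 0.00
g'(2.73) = -0.00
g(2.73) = 0.00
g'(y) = -0.17*(6.2*y^3 + 5.61*y^2 - 1.86*y - 3.04)/(-1.55*y^4 - 1.87*y^3 + 0.93*y^2 + 3.04*y - 0.36)^2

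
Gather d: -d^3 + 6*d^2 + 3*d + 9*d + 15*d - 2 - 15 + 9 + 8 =-d^3 + 6*d^2 + 27*d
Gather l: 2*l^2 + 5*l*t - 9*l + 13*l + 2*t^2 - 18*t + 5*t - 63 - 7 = 2*l^2 + l*(5*t + 4) + 2*t^2 - 13*t - 70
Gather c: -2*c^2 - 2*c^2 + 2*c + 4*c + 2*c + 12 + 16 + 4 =-4*c^2 + 8*c + 32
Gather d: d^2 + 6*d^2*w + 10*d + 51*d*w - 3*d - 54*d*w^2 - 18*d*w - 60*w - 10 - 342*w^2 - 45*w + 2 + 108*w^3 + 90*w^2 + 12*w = d^2*(6*w + 1) + d*(-54*w^2 + 33*w + 7) + 108*w^3 - 252*w^2 - 93*w - 8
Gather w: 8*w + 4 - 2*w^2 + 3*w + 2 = -2*w^2 + 11*w + 6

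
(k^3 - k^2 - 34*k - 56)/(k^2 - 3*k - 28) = k + 2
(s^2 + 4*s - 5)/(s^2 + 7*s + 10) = (s - 1)/(s + 2)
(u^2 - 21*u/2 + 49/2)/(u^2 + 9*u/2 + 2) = (2*u^2 - 21*u + 49)/(2*u^2 + 9*u + 4)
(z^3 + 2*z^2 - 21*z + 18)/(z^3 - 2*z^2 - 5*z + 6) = (z + 6)/(z + 2)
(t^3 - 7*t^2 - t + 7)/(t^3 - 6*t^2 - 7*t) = (t - 1)/t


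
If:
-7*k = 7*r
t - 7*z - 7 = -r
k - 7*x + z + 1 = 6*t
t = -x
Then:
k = -4*z - 4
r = 4*z + 4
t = 3*z + 3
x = -3*z - 3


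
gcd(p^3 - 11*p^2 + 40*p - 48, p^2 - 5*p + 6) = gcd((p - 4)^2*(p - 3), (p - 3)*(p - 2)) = p - 3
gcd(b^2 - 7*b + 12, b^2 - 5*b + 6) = b - 3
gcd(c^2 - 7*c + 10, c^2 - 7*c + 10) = c^2 - 7*c + 10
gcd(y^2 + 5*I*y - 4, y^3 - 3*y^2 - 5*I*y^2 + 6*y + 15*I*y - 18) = y + I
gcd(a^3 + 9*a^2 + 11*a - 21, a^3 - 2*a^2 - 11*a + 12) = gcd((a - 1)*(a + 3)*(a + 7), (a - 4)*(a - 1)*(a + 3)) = a^2 + 2*a - 3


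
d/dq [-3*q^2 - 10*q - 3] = -6*q - 10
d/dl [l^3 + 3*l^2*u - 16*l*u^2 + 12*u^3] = 3*l^2 + 6*l*u - 16*u^2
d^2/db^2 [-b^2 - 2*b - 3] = -2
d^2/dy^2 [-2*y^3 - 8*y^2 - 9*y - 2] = -12*y - 16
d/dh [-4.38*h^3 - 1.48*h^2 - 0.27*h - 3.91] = -13.14*h^2 - 2.96*h - 0.27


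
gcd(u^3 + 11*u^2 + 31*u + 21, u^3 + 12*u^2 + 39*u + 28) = u^2 + 8*u + 7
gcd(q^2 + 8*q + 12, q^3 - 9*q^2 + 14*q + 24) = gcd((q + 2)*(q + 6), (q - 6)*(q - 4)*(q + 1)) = 1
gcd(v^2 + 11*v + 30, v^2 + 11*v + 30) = v^2 + 11*v + 30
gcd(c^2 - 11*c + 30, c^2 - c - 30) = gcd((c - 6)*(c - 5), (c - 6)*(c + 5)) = c - 6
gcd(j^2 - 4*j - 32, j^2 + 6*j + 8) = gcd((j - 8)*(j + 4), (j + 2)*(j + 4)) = j + 4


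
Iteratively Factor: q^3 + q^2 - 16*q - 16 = (q + 1)*(q^2 - 16) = (q - 4)*(q + 1)*(q + 4)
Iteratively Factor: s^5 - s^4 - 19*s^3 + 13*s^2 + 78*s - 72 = (s + 3)*(s^4 - 4*s^3 - 7*s^2 + 34*s - 24) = (s + 3)^2*(s^3 - 7*s^2 + 14*s - 8) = (s - 1)*(s + 3)^2*(s^2 - 6*s + 8) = (s - 2)*(s - 1)*(s + 3)^2*(s - 4)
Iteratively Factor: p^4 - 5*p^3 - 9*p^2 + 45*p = (p - 5)*(p^3 - 9*p) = (p - 5)*(p - 3)*(p^2 + 3*p) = p*(p - 5)*(p - 3)*(p + 3)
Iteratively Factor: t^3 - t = (t)*(t^2 - 1) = t*(t - 1)*(t + 1)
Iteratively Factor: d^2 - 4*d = (d - 4)*(d)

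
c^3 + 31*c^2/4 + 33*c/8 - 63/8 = (c - 3/4)*(c + 3/2)*(c + 7)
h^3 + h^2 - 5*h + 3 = (h - 1)^2*(h + 3)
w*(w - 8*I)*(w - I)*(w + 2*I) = w^4 - 7*I*w^3 + 10*w^2 - 16*I*w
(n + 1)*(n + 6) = n^2 + 7*n + 6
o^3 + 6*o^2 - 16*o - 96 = (o - 4)*(o + 4)*(o + 6)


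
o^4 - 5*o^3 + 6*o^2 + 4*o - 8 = (o - 2)^3*(o + 1)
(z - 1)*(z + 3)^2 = z^3 + 5*z^2 + 3*z - 9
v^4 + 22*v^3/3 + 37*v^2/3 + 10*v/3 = v*(v + 1/3)*(v + 2)*(v + 5)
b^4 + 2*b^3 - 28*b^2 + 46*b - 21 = (b - 3)*(b - 1)^2*(b + 7)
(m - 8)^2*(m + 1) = m^3 - 15*m^2 + 48*m + 64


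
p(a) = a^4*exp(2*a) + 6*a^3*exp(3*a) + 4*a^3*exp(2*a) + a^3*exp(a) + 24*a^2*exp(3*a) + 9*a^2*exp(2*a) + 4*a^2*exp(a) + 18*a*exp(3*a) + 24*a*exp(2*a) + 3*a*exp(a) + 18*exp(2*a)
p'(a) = 2*a^4*exp(2*a) + 18*a^3*exp(3*a) + 12*a^3*exp(2*a) + a^3*exp(a) + 90*a^2*exp(3*a) + 30*a^2*exp(2*a) + 7*a^2*exp(a) + 102*a*exp(3*a) + 66*a*exp(2*a) + 11*a*exp(a) + 18*exp(3*a) + 60*exp(2*a) + 3*exp(a)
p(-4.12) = -0.21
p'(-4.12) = 0.12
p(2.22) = 190671.69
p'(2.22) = 736697.99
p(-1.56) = 0.03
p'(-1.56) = -0.27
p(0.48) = 150.41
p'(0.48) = 655.94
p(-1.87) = 0.10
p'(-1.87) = -0.15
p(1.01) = 1459.83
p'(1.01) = 6144.37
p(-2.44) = 0.11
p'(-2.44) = 0.12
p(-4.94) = -0.26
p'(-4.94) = 0.00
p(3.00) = 3647212.78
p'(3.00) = 13538603.54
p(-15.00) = 0.00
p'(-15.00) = 0.00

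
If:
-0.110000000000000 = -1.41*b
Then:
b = 0.08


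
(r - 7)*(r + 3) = r^2 - 4*r - 21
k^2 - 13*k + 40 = (k - 8)*(k - 5)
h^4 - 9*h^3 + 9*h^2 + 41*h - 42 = (h - 7)*(h - 3)*(h - 1)*(h + 2)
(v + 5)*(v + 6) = v^2 + 11*v + 30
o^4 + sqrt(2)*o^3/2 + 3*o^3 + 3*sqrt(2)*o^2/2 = o^2*(o + 3)*(o + sqrt(2)/2)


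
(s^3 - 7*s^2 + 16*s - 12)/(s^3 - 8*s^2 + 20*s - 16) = (s - 3)/(s - 4)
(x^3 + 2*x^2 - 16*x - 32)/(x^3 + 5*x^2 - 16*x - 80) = (x + 2)/(x + 5)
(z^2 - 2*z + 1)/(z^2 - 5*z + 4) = (z - 1)/(z - 4)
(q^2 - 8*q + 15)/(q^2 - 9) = (q - 5)/(q + 3)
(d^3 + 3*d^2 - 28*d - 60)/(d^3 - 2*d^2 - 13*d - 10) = (d + 6)/(d + 1)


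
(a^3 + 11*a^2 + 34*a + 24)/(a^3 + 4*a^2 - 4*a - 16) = (a^2 + 7*a + 6)/(a^2 - 4)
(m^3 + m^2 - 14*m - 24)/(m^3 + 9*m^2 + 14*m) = (m^2 - m - 12)/(m*(m + 7))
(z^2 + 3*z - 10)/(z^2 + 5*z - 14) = (z + 5)/(z + 7)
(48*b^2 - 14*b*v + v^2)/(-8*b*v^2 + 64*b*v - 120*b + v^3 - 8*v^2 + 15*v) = (-6*b + v)/(v^2 - 8*v + 15)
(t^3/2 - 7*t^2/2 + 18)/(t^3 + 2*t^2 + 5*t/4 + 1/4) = 2*(t^3 - 7*t^2 + 36)/(4*t^3 + 8*t^2 + 5*t + 1)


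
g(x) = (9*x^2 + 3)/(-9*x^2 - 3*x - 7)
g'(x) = 18*x/(-9*x^2 - 3*x - 7) + (18*x + 3)*(9*x^2 + 3)/(-9*x^2 - 3*x - 7)^2 = 9*(-3*x^2 - 8*x + 1)/(81*x^4 + 54*x^3 + 135*x^2 + 42*x + 49)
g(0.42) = -0.47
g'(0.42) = -0.27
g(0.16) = -0.42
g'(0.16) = -0.05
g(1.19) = -0.68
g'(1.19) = -0.21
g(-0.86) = -0.87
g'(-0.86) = 0.42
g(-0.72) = -0.81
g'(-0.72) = 0.52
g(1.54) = -0.74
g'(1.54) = -0.15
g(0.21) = -0.42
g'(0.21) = -0.11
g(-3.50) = -1.06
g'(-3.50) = -0.01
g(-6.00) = -1.04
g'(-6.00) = -0.00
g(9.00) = -0.96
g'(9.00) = 0.00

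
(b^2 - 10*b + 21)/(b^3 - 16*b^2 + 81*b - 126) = 1/(b - 6)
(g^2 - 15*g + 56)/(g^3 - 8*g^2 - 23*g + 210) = (g - 8)/(g^2 - g - 30)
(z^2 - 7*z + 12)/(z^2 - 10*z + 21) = (z - 4)/(z - 7)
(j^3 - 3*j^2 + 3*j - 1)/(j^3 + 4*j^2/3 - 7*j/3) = 3*(j^2 - 2*j + 1)/(j*(3*j + 7))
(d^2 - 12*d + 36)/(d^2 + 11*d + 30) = (d^2 - 12*d + 36)/(d^2 + 11*d + 30)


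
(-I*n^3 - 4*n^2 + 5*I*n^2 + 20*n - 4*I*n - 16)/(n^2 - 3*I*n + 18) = (-I*n^3 + n^2*(-4 + 5*I) + 4*n*(5 - I) - 16)/(n^2 - 3*I*n + 18)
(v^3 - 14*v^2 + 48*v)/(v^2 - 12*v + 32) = v*(v - 6)/(v - 4)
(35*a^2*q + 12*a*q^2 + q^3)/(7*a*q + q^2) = 5*a + q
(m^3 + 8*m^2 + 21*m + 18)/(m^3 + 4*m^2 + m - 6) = (m + 3)/(m - 1)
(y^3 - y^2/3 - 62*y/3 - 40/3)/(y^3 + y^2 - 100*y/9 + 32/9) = 3*(3*y^2 - 13*y - 10)/(9*y^2 - 27*y + 8)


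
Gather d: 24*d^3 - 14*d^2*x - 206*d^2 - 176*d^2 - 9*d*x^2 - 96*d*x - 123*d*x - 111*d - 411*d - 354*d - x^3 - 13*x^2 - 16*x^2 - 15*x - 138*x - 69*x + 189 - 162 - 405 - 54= 24*d^3 + d^2*(-14*x - 382) + d*(-9*x^2 - 219*x - 876) - x^3 - 29*x^2 - 222*x - 432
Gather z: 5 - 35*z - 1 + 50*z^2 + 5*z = 50*z^2 - 30*z + 4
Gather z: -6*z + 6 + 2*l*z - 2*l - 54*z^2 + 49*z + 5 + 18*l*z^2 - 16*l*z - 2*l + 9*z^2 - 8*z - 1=-4*l + z^2*(18*l - 45) + z*(35 - 14*l) + 10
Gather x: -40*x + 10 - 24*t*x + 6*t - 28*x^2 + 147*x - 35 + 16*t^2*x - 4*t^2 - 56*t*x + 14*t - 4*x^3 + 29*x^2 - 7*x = -4*t^2 + 20*t - 4*x^3 + x^2 + x*(16*t^2 - 80*t + 100) - 25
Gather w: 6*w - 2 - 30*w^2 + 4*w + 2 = -30*w^2 + 10*w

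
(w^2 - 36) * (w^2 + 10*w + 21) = w^4 + 10*w^3 - 15*w^2 - 360*w - 756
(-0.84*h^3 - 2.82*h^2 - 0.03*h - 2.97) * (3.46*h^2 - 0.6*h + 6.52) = -2.9064*h^5 - 9.2532*h^4 - 3.8886*h^3 - 28.6446*h^2 + 1.5864*h - 19.3644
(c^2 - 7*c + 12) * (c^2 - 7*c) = c^4 - 14*c^3 + 61*c^2 - 84*c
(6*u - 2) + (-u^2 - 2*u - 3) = -u^2 + 4*u - 5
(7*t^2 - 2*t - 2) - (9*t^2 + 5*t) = -2*t^2 - 7*t - 2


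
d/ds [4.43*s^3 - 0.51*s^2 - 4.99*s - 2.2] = 13.29*s^2 - 1.02*s - 4.99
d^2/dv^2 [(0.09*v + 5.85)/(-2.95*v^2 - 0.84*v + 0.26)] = (-(0.09*v + 5.85)*(5.9*v + 0.84)*(11.8*v + 1.68) + (1.593*v + 34.6662)*(2.95*v^2 + 0.84*v - 0.26))/(2.95*v^2 + 0.84*v - 0.26)^3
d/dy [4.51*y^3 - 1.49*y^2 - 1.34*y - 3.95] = 13.53*y^2 - 2.98*y - 1.34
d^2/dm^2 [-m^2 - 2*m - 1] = -2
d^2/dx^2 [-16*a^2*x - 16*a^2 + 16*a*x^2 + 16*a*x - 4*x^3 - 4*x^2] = 32*a - 24*x - 8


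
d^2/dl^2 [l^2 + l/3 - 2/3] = 2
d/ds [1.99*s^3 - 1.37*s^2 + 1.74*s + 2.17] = 5.97*s^2 - 2.74*s + 1.74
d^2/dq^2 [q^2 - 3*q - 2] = 2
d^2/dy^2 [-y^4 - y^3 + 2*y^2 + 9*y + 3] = -12*y^2 - 6*y + 4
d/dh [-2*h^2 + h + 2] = 1 - 4*h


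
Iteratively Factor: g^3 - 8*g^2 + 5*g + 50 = (g - 5)*(g^2 - 3*g - 10) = (g - 5)^2*(g + 2)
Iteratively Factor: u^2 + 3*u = (u)*(u + 3)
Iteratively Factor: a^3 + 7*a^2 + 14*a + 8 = (a + 1)*(a^2 + 6*a + 8) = (a + 1)*(a + 4)*(a + 2)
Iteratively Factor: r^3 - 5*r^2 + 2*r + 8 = (r - 4)*(r^2 - r - 2) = (r - 4)*(r + 1)*(r - 2)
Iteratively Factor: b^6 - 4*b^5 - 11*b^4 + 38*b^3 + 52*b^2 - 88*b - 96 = (b - 2)*(b^5 - 2*b^4 - 15*b^3 + 8*b^2 + 68*b + 48) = (b - 2)*(b + 1)*(b^4 - 3*b^3 - 12*b^2 + 20*b + 48) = (b - 3)*(b - 2)*(b + 1)*(b^3 - 12*b - 16) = (b - 3)*(b - 2)*(b + 1)*(b + 2)*(b^2 - 2*b - 8) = (b - 3)*(b - 2)*(b + 1)*(b + 2)^2*(b - 4)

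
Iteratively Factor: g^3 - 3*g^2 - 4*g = (g)*(g^2 - 3*g - 4) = g*(g + 1)*(g - 4)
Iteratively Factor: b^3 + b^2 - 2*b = (b + 2)*(b^2 - b) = (b - 1)*(b + 2)*(b)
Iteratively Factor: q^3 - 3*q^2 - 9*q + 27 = (q - 3)*(q^2 - 9) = (q - 3)*(q + 3)*(q - 3)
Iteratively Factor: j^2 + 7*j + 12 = (j + 3)*(j + 4)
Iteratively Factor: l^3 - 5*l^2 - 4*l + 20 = (l - 5)*(l^2 - 4) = (l - 5)*(l + 2)*(l - 2)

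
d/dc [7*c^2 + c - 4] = 14*c + 1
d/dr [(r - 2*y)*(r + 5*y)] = 2*r + 3*y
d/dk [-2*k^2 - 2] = -4*k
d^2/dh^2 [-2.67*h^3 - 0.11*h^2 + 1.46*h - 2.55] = -16.02*h - 0.22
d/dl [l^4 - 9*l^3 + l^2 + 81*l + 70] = 4*l^3 - 27*l^2 + 2*l + 81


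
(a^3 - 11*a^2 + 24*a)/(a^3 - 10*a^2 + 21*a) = (a - 8)/(a - 7)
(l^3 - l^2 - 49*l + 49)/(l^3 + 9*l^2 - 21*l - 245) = (l^2 - 8*l + 7)/(l^2 + 2*l - 35)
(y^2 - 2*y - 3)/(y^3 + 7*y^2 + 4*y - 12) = (y^2 - 2*y - 3)/(y^3 + 7*y^2 + 4*y - 12)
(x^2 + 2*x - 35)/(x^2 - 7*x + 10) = (x + 7)/(x - 2)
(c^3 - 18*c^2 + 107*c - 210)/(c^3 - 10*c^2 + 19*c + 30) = (c - 7)/(c + 1)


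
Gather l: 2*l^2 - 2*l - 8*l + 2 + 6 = 2*l^2 - 10*l + 8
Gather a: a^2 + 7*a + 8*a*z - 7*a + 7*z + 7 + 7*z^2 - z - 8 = a^2 + 8*a*z + 7*z^2 + 6*z - 1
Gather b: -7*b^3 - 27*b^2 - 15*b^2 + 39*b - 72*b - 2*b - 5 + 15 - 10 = -7*b^3 - 42*b^2 - 35*b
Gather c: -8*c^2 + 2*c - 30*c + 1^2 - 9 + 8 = -8*c^2 - 28*c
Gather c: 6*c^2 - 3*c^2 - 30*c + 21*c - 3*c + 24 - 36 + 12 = 3*c^2 - 12*c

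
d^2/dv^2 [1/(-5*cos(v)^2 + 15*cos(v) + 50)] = (-4*sin(v)^4 + 51*sin(v)^2 + 75*cos(v)/4 + 9*cos(3*v)/4 - 9)/(5*(sin(v)^2 + 3*cos(v) + 9)^3)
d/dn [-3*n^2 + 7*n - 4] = 7 - 6*n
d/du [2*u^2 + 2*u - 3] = 4*u + 2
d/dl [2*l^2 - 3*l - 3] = 4*l - 3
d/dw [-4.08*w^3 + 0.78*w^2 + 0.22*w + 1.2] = -12.24*w^2 + 1.56*w + 0.22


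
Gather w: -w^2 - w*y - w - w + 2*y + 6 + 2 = -w^2 + w*(-y - 2) + 2*y + 8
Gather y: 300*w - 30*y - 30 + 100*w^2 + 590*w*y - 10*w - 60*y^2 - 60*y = 100*w^2 + 290*w - 60*y^2 + y*(590*w - 90) - 30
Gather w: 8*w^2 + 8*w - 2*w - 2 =8*w^2 + 6*w - 2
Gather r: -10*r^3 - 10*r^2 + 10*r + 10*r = -10*r^3 - 10*r^2 + 20*r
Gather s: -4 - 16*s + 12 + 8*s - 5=3 - 8*s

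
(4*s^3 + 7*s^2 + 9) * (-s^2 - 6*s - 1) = -4*s^5 - 31*s^4 - 46*s^3 - 16*s^2 - 54*s - 9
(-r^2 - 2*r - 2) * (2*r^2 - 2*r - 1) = -2*r^4 - 2*r^3 + r^2 + 6*r + 2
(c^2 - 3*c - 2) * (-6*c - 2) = -6*c^3 + 16*c^2 + 18*c + 4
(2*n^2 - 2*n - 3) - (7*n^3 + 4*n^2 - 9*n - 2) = -7*n^3 - 2*n^2 + 7*n - 1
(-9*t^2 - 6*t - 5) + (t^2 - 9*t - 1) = -8*t^2 - 15*t - 6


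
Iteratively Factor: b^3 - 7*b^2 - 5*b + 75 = (b - 5)*(b^2 - 2*b - 15) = (b - 5)*(b + 3)*(b - 5)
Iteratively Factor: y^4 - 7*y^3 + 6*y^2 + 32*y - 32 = (y + 2)*(y^3 - 9*y^2 + 24*y - 16) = (y - 4)*(y + 2)*(y^2 - 5*y + 4) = (y - 4)*(y - 1)*(y + 2)*(y - 4)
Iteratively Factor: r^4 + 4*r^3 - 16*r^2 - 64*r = (r)*(r^3 + 4*r^2 - 16*r - 64) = r*(r + 4)*(r^2 - 16) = r*(r + 4)^2*(r - 4)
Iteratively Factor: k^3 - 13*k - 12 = (k + 3)*(k^2 - 3*k - 4) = (k - 4)*(k + 3)*(k + 1)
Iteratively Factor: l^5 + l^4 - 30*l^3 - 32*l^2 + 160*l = (l - 5)*(l^4 + 6*l^3 - 32*l) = l*(l - 5)*(l^3 + 6*l^2 - 32) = l*(l - 5)*(l + 4)*(l^2 + 2*l - 8) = l*(l - 5)*(l - 2)*(l + 4)*(l + 4)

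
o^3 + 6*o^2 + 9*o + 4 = (o + 1)^2*(o + 4)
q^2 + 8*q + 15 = (q + 3)*(q + 5)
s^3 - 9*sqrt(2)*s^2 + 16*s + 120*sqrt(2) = (s - 6*sqrt(2))*(s - 5*sqrt(2))*(s + 2*sqrt(2))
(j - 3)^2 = j^2 - 6*j + 9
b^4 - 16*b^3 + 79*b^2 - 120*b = b*(b - 8)*(b - 5)*(b - 3)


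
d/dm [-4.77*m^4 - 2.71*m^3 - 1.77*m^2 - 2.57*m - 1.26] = -19.08*m^3 - 8.13*m^2 - 3.54*m - 2.57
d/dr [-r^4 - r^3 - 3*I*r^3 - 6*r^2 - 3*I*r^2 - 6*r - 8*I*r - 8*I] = -4*r^3 - 3*r^2*(1 + 3*I) - 6*r*(2 + I) - 6 - 8*I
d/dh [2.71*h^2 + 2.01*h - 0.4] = 5.42*h + 2.01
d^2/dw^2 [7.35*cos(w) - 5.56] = -7.35*cos(w)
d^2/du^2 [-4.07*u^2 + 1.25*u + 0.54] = -8.14000000000000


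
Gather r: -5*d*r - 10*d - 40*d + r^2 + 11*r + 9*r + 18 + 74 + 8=-50*d + r^2 + r*(20 - 5*d) + 100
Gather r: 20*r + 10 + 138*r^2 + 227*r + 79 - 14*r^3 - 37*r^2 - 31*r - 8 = -14*r^3 + 101*r^2 + 216*r + 81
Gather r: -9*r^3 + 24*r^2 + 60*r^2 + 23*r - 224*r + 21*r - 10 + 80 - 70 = -9*r^3 + 84*r^2 - 180*r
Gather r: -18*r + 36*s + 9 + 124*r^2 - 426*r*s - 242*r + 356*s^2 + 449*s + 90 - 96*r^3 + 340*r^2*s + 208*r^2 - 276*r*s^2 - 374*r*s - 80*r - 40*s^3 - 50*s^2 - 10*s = -96*r^3 + r^2*(340*s + 332) + r*(-276*s^2 - 800*s - 340) - 40*s^3 + 306*s^2 + 475*s + 99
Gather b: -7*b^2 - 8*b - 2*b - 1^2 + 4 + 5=-7*b^2 - 10*b + 8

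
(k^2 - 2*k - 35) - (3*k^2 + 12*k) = -2*k^2 - 14*k - 35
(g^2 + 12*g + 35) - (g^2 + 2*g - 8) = 10*g + 43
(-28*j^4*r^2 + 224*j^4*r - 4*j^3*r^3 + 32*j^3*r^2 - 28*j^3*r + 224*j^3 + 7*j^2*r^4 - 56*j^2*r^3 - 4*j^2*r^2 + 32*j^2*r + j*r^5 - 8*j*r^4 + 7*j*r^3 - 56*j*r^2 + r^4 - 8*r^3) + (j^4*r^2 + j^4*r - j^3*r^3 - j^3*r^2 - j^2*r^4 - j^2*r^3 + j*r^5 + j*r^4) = -27*j^4*r^2 + 225*j^4*r - 5*j^3*r^3 + 31*j^3*r^2 - 28*j^3*r + 224*j^3 + 6*j^2*r^4 - 57*j^2*r^3 - 4*j^2*r^2 + 32*j^2*r + 2*j*r^5 - 7*j*r^4 + 7*j*r^3 - 56*j*r^2 + r^4 - 8*r^3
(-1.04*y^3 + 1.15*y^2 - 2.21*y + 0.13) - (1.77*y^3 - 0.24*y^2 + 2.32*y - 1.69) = -2.81*y^3 + 1.39*y^2 - 4.53*y + 1.82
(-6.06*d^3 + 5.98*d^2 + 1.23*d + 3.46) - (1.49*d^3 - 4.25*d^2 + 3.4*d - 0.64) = -7.55*d^3 + 10.23*d^2 - 2.17*d + 4.1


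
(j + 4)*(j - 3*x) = j^2 - 3*j*x + 4*j - 12*x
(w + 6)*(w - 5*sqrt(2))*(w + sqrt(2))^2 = w^4 - 3*sqrt(2)*w^3 + 6*w^3 - 18*sqrt(2)*w^2 - 18*w^2 - 108*w - 10*sqrt(2)*w - 60*sqrt(2)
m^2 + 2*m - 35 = (m - 5)*(m + 7)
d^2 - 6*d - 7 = (d - 7)*(d + 1)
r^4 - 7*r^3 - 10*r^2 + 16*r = r*(r - 8)*(r - 1)*(r + 2)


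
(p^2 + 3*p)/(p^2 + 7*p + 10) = p*(p + 3)/(p^2 + 7*p + 10)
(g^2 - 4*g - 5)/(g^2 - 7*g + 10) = (g + 1)/(g - 2)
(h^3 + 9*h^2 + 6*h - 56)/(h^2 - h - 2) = (h^2 + 11*h + 28)/(h + 1)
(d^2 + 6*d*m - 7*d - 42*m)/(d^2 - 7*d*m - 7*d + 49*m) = (d + 6*m)/(d - 7*m)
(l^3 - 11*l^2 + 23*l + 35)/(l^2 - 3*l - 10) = (l^2 - 6*l - 7)/(l + 2)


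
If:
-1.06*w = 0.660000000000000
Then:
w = -0.62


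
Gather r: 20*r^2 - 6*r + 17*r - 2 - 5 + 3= 20*r^2 + 11*r - 4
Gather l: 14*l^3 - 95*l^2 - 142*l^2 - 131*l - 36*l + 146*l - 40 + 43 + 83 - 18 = 14*l^3 - 237*l^2 - 21*l + 68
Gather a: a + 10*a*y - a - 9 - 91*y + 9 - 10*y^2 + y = 10*a*y - 10*y^2 - 90*y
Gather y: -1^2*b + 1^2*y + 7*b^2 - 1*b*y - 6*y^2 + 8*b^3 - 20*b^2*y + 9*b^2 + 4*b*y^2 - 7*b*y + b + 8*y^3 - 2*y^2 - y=8*b^3 + 16*b^2 + 8*y^3 + y^2*(4*b - 8) + y*(-20*b^2 - 8*b)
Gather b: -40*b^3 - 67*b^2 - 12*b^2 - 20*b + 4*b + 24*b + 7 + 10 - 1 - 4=-40*b^3 - 79*b^2 + 8*b + 12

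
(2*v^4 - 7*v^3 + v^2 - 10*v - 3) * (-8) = -16*v^4 + 56*v^3 - 8*v^2 + 80*v + 24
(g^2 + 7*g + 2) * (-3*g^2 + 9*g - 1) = -3*g^4 - 12*g^3 + 56*g^2 + 11*g - 2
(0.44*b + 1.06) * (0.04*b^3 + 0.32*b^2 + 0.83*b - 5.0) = 0.0176*b^4 + 0.1832*b^3 + 0.7044*b^2 - 1.3202*b - 5.3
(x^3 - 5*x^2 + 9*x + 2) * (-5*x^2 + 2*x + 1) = -5*x^5 + 27*x^4 - 54*x^3 + 3*x^2 + 13*x + 2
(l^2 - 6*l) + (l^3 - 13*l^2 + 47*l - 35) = l^3 - 12*l^2 + 41*l - 35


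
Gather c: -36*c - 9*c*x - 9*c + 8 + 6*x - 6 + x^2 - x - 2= c*(-9*x - 45) + x^2 + 5*x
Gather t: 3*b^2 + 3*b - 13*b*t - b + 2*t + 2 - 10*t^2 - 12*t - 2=3*b^2 + 2*b - 10*t^2 + t*(-13*b - 10)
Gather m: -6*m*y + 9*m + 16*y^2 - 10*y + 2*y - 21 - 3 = m*(9 - 6*y) + 16*y^2 - 8*y - 24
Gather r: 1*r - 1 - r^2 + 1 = -r^2 + r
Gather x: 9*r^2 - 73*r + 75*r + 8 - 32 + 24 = 9*r^2 + 2*r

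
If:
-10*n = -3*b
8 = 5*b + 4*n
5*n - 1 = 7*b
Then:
No Solution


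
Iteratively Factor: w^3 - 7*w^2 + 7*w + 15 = (w - 3)*(w^2 - 4*w - 5) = (w - 5)*(w - 3)*(w + 1)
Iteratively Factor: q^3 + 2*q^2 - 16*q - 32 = (q - 4)*(q^2 + 6*q + 8) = (q - 4)*(q + 2)*(q + 4)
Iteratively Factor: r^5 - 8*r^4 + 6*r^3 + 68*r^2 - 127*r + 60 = (r - 5)*(r^4 - 3*r^3 - 9*r^2 + 23*r - 12) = (r - 5)*(r - 1)*(r^3 - 2*r^2 - 11*r + 12) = (r - 5)*(r - 1)^2*(r^2 - r - 12) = (r - 5)*(r - 1)^2*(r + 3)*(r - 4)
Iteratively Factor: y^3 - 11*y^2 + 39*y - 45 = (y - 5)*(y^2 - 6*y + 9) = (y - 5)*(y - 3)*(y - 3)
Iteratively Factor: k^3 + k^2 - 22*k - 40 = (k + 4)*(k^2 - 3*k - 10) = (k - 5)*(k + 4)*(k + 2)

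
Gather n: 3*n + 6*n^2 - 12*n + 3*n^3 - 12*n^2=3*n^3 - 6*n^2 - 9*n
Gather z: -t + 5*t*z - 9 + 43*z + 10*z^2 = -t + 10*z^2 + z*(5*t + 43) - 9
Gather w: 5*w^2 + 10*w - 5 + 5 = 5*w^2 + 10*w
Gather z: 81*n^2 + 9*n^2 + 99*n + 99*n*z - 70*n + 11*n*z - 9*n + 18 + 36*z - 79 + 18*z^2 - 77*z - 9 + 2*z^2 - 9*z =90*n^2 + 20*n + 20*z^2 + z*(110*n - 50) - 70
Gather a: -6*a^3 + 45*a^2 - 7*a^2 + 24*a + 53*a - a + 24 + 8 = -6*a^3 + 38*a^2 + 76*a + 32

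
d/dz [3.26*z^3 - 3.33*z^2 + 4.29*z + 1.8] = 9.78*z^2 - 6.66*z + 4.29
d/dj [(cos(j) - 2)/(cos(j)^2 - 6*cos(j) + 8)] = sin(j)/(cos(j) - 4)^2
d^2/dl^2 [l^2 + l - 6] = 2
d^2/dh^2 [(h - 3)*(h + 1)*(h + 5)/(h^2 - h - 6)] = -6/(h^3 + 6*h^2 + 12*h + 8)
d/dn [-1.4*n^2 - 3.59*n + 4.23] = -2.8*n - 3.59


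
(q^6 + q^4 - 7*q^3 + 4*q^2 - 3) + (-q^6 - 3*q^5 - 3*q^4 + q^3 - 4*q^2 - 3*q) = -3*q^5 - 2*q^4 - 6*q^3 - 3*q - 3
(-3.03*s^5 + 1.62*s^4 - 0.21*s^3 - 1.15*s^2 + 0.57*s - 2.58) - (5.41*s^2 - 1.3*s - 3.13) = -3.03*s^5 + 1.62*s^4 - 0.21*s^3 - 6.56*s^2 + 1.87*s + 0.55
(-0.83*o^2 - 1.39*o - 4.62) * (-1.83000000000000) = 1.5189*o^2 + 2.5437*o + 8.4546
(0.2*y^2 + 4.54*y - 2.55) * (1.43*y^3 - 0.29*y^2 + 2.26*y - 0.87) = 0.286*y^5 + 6.4342*y^4 - 4.5111*y^3 + 10.8259*y^2 - 9.7128*y + 2.2185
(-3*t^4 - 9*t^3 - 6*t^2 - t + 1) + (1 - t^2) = -3*t^4 - 9*t^3 - 7*t^2 - t + 2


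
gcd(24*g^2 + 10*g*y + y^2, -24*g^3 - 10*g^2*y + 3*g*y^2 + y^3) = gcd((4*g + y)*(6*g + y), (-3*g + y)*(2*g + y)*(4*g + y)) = 4*g + y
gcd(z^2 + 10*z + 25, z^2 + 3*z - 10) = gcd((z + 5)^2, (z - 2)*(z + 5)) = z + 5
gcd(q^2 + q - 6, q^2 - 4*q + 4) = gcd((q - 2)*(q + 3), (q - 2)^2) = q - 2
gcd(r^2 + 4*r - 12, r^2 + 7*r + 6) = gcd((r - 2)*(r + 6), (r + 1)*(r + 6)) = r + 6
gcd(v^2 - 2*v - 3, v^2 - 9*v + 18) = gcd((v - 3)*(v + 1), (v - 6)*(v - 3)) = v - 3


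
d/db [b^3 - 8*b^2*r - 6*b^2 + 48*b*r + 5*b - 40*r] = 3*b^2 - 16*b*r - 12*b + 48*r + 5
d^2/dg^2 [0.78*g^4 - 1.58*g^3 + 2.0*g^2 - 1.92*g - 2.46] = 9.36*g^2 - 9.48*g + 4.0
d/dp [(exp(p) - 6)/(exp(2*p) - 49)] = (-2*(exp(p) - 6)*exp(p) + exp(2*p) - 49)*exp(p)/(exp(2*p) - 49)^2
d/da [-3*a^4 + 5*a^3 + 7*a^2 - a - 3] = -12*a^3 + 15*a^2 + 14*a - 1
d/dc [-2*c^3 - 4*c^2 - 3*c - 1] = -6*c^2 - 8*c - 3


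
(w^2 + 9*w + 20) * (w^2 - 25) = w^4 + 9*w^3 - 5*w^2 - 225*w - 500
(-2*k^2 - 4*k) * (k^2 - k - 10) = -2*k^4 - 2*k^3 + 24*k^2 + 40*k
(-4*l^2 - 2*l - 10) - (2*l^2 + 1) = -6*l^2 - 2*l - 11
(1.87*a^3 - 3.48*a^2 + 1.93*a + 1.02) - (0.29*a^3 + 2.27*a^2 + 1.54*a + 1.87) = 1.58*a^3 - 5.75*a^2 + 0.39*a - 0.85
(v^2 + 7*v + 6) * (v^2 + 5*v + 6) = v^4 + 12*v^3 + 47*v^2 + 72*v + 36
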